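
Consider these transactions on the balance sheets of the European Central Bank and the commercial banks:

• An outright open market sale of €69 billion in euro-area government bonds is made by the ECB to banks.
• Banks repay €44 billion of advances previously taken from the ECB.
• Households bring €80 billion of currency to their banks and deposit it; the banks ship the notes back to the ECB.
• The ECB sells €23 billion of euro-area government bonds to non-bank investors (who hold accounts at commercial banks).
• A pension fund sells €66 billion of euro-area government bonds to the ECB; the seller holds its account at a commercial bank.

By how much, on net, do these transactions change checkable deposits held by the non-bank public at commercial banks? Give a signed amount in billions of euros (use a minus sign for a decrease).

ECB balance sheet:
  Assets:      Securities −€26B, Loans to banks −€44B
  Liabilities: Bank reserves +€10B, Currency in circulation −€80B
Commercial banking system:
  Assets:      Reserves at CB +€10B, Securities +€69B
  Liabilities: Checkable deposits +€123B, Borrowings from CB −€44B
So the change in checkable deposits held by the non-bank public at commercial banks is +€123 billion.

+€123 billion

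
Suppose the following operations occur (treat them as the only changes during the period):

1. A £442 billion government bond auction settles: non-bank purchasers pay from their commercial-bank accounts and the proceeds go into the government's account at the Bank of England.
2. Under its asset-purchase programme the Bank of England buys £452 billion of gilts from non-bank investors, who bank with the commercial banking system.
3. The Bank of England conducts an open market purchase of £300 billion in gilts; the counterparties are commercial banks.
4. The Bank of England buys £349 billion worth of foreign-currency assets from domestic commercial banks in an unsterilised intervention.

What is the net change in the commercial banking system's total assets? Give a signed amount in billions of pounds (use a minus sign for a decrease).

+£10 billion

Government account inflow £442 billion: bank balance sheets shrink → −£442B.
Asset purchase (from non-banks) £452 billion: bank balance sheets expand → +£452B.
OMO purchase (from banks) £300 billion: just an asset swap on bank balance sheets → 0.
FX purchase £349 billion: just an asset swap on bank balance sheets → 0.
Net: −442 + 452 + 0 + 0 = +£10 billion.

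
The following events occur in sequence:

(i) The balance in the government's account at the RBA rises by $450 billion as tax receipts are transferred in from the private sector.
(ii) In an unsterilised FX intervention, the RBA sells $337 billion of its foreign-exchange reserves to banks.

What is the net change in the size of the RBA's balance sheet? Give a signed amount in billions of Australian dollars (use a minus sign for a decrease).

-$337 billion

RBA balance sheet:
  Assets:      Foreign assets −$337B
  Liabilities: Bank reserves −$787B, Government deposits +$450B
Change in total RBA assets = -$337 billion.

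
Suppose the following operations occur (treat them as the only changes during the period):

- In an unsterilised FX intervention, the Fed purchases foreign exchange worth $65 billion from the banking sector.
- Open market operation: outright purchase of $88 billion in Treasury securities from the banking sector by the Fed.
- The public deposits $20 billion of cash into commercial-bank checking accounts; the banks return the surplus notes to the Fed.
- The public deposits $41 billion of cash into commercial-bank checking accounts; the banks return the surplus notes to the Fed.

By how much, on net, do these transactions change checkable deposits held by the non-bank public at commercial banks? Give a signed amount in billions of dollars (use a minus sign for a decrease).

FX purchase $65 billion: the counterparty is a bank, so public deposits are unchanged → 0.
OMO purchase (from banks) $88 billion: the counterparty is a bank, so public deposits are unchanged → 0.
Currency deposit $20 billion: non-bank counterparties' bank balances rise → +$20B.
Currency deposit $41 billion: non-bank counterparties' bank balances rise → +$41B.
Net: 0 + 0 + 20 + 41 = +$61 billion.

+$61 billion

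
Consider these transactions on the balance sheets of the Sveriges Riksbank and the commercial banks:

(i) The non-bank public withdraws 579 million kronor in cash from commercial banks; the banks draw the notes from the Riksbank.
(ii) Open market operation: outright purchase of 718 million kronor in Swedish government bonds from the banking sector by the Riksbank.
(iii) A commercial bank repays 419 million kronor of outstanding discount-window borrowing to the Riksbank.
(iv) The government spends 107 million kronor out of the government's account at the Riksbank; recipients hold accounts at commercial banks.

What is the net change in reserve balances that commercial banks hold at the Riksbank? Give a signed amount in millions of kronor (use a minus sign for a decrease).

-173 million

Currency withdrawal 579 million kronor: banks swap reserves for currency → −579M.
OMO purchase (from banks) 718 million kronor: the Riksbank pays by crediting reserve accounts → +718M.
Discount-window repayment 419 million kronor: repayment is debited from reserves → −419M.
Government spending 107 million kronor: government payments flow into bank reserve accounts → +107M.
Net: −579 + 718 − 419 + 107 = -173 million.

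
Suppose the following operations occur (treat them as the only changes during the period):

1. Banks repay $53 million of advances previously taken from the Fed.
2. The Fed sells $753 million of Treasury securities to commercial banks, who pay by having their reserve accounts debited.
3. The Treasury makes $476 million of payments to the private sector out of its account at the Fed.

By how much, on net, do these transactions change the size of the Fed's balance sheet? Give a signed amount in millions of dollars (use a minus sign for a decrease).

Fed balance sheet:
  Assets:      Securities −$753M, Loans to banks −$53M
  Liabilities: Bank reserves −$330M, Government deposits −$476M
Change in total Fed assets = -$806 million.

-$806 million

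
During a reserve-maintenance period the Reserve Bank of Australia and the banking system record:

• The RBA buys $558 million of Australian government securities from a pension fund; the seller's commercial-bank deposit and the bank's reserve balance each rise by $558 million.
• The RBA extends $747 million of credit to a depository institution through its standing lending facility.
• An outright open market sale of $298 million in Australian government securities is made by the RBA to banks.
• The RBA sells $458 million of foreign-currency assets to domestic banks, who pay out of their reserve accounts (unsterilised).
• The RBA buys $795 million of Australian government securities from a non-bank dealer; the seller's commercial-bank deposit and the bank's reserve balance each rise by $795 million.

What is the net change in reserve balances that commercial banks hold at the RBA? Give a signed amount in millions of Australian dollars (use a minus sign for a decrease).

+$1344 million

RBA balance sheet:
  Assets:      Securities +$1055M, Loans to banks +$747M, Foreign assets −$458M
  Liabilities: Bank reserves +$1344M
Commercial banking system:
  Assets:      Reserves at CB +$1344M, Securities +$298M, Foreign assets +$458M
  Liabilities: Checkable deposits +$1353M, Borrowings from CB +$747M
So the change in reserve balances that commercial banks hold at the RBA is +$1344 million.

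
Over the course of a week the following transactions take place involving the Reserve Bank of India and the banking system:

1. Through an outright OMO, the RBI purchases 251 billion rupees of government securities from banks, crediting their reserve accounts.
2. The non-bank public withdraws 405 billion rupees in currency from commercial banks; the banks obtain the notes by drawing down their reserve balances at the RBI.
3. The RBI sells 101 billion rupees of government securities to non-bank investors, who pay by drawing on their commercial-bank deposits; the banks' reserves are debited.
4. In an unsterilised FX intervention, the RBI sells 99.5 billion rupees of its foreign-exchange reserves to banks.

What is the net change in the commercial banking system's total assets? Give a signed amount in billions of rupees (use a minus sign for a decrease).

RBI balance sheet:
  Assets:      Securities +150B, Foreign assets −99.5B
  Liabilities: Bank reserves −354.5B, Currency in circulation +405B
Commercial banking system:
  Assets:      Reserves at CB −354.5B, Securities −251B, Foreign assets +99.5B
  Liabilities: Checkable deposits −506B
Change in total bank assets = -506 billion.

-506 billion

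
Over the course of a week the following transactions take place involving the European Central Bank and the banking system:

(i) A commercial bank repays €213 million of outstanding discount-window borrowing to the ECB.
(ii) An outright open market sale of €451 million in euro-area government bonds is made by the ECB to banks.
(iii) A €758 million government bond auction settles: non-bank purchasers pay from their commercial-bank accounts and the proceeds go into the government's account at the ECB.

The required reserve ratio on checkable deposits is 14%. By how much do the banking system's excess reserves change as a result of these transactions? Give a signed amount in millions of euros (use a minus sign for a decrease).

Discount-window repayment €213 million: reserves −€213M, deposits 0.
OMO sale (to banks) €451 million: reserves −€451M, deposits 0.
Government account inflow €758 million: reserves −€758M, deposits −€758M.
Totals: Δreserves = −€1422M, Δdeposits = −€758M.
Δrequired reserves = 14% × −€758M = −€106.12M.
Δexcess reserves = Δreserves − Δrequired = −€1422M − (−€106.12M) = -€1315.88 million.

-€1315.88 million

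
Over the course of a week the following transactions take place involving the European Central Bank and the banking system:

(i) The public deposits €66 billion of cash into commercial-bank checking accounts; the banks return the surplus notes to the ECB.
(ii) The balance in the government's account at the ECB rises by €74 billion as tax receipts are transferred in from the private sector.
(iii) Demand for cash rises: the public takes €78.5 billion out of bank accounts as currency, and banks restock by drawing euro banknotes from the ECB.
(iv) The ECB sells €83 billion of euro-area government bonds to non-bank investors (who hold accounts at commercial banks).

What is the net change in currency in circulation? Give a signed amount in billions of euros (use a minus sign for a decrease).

Currency deposit €66 billion: notes return to the central bank → −€66B.
Government account inflow €74 billion: no currency enters or leaves circulation → 0.
Currency withdrawal €78.5 billion: notes leave the central bank → +€78.5B.
Asset sale (to non-banks) €83 billion: no currency enters or leaves circulation → 0.
Net: −66 + 0 + 78.5 + 0 = +€12.5 billion.

+€12.5 billion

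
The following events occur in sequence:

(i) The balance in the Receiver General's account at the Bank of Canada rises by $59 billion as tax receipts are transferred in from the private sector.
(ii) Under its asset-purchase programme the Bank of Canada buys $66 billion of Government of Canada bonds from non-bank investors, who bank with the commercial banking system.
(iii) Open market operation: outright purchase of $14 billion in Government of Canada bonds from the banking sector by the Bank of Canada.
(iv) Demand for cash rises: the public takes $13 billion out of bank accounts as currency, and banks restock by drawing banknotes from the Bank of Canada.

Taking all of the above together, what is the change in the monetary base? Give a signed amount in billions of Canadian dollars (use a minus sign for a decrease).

+$21 billion

Government account inflow $59 billion: reserves shift to a non-base liability → −$59B.
Asset purchase (from non-banks) $66 billion: Bank of Canada balance sheet expands → +$66B.
OMO purchase (from banks) $14 billion: Bank of Canada balance sheet expands → +$14B.
Currency withdrawal $13 billion: just a shift between currency and reserves — both are base money → 0.
Net: −59 + 66 + 14 + 0 = +$21 billion.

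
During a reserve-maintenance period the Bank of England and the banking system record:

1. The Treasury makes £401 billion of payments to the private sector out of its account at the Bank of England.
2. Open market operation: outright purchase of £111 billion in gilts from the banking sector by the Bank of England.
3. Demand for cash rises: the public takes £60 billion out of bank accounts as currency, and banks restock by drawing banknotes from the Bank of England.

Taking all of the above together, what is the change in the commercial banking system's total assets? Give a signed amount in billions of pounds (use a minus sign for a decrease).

Bank of England balance sheet:
  Assets:      Securities +£111B
  Liabilities: Bank reserves +£452B, Currency in circulation +£60B, Government deposits −£401B
Commercial banking system:
  Assets:      Reserves at CB +£452B, Securities −£111B
  Liabilities: Checkable deposits +£341B
Change in total bank assets = +£341 billion.

+£341 billion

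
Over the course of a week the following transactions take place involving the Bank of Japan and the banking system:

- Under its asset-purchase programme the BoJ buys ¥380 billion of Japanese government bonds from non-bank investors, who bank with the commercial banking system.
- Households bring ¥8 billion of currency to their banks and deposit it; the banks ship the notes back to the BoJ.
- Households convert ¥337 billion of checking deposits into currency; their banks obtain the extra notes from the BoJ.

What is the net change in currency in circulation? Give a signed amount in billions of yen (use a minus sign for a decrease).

+¥329 billion

Asset purchase (from non-banks) ¥380 billion: no currency enters or leaves circulation → 0.
Currency deposit ¥8 billion: notes return to the central bank → −¥8B.
Currency withdrawal ¥337 billion: notes leave the central bank → +¥337B.
Net: 0 − 8 + 337 = +¥329 billion.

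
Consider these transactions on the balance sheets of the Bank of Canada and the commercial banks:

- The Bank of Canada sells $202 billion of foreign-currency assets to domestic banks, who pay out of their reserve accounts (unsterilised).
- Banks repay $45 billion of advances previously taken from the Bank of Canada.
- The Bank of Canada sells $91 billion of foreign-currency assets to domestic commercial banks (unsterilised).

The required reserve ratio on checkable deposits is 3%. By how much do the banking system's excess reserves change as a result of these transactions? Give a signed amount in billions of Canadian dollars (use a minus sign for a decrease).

-$338 billion

FX sale $202 billion: reserves −$202B, deposits 0.
Discount-window repayment $45 billion: reserves −$45B, deposits 0.
FX sale $91 billion: reserves −$91B, deposits 0.
Totals: Δreserves = −$338B, Δdeposits = 0.
Δrequired reserves = 3% × 0 = 0.
Δexcess reserves = Δreserves − Δrequired = −$338B − (0) = -$338 billion.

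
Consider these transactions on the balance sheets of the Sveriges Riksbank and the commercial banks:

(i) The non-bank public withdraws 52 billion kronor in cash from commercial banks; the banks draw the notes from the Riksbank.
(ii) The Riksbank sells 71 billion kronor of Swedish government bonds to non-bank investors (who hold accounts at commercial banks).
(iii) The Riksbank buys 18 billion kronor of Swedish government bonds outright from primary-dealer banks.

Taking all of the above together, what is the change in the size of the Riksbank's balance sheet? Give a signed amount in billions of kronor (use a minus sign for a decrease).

-53 billion

Currency withdrawal 52 billion kronor: only the composition of liabilities changes → 0.
Asset sale (to non-banks) 71 billion kronor: a Riksbank asset is shed → −71B.
OMO purchase (from banks) 18 billion kronor: a Riksbank asset is acquired → +18B.
Net: 0 − 71 + 18 = -53 billion.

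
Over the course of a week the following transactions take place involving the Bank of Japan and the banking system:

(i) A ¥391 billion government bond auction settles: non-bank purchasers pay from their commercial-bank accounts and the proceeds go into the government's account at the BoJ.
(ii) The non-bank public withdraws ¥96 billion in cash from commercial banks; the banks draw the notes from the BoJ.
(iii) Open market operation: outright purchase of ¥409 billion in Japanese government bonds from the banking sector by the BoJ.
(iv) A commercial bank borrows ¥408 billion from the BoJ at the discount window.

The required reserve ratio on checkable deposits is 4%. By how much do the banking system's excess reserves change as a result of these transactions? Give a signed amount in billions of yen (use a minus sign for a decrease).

Government account inflow ¥391 billion: reserves −¥391B, deposits −¥391B.
Currency withdrawal ¥96 billion: reserves −¥96B, deposits −¥96B.
OMO purchase (from banks) ¥409 billion: reserves +¥409B, deposits 0.
Discount-window loan ¥408 billion: reserves +¥408B, deposits 0.
Totals: Δreserves = +¥330B, Δdeposits = −¥487B.
Δrequired reserves = 4% × −¥487B = −¥19.48B.
Δexcess reserves = Δreserves − Δrequired = +¥330B − (−¥19.48B) = +¥349.48 billion.

+¥349.48 billion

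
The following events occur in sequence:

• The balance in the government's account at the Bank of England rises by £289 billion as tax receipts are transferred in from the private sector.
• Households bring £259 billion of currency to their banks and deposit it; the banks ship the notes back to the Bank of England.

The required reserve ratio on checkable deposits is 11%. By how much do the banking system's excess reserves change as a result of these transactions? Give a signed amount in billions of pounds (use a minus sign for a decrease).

-£26.7 billion

Government account inflow £289 billion: reserves −£289B, deposits −£289B.
Currency deposit £259 billion: reserves +£259B, deposits +£259B.
Totals: Δreserves = −£30B, Δdeposits = −£30B.
Δrequired reserves = 11% × −£30B = −£3.3B.
Δexcess reserves = Δreserves − Δrequired = −£30B − (−£3.3B) = -£26.7 billion.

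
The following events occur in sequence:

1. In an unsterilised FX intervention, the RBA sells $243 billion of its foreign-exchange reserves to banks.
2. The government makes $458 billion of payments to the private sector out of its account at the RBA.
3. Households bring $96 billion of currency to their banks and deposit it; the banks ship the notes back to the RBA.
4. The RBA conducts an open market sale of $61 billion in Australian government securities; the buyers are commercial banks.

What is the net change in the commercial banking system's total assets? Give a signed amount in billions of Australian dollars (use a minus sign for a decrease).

+$554 billion

RBA balance sheet:
  Assets:      Securities −$61B, Foreign assets −$243B
  Liabilities: Bank reserves +$250B, Currency in circulation −$96B, Government deposits −$458B
Commercial banking system:
  Assets:      Reserves at CB +$250B, Securities +$61B, Foreign assets +$243B
  Liabilities: Checkable deposits +$554B
Change in total bank assets = +$554 billion.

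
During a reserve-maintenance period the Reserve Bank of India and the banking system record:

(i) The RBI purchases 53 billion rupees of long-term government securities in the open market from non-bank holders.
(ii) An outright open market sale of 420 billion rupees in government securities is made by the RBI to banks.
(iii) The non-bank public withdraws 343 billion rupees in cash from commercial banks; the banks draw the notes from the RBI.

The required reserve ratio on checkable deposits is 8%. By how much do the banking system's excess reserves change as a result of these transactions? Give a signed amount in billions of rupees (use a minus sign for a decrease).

Asset purchase (from non-banks) 53 billion rupees: reserves +53B, deposits +53B.
OMO sale (to banks) 420 billion rupees: reserves −420B, deposits 0.
Currency withdrawal 343 billion rupees: reserves −343B, deposits −343B.
Totals: Δreserves = −710B, Δdeposits = −290B.
Δrequired reserves = 8% × −290B = −23.2B.
Δexcess reserves = Δreserves − Δrequired = −710B − (−23.2B) = -686.8 billion.

-686.8 billion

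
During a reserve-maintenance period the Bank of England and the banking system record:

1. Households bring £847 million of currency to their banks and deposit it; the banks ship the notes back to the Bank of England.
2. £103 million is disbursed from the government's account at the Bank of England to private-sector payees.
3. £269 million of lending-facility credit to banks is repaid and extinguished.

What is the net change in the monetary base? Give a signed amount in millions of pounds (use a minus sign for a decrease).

-£166 million

Currency deposit £847 million: just a shift between currency and reserves — both are base money → 0.
Government spending £103 million: a non-base liability converts back to reserves → +£103M.
Discount-window repayment £269 million: Bank of England balance sheet contracts → −£269M.
Net: 0 + 103 − 269 = -£166 million.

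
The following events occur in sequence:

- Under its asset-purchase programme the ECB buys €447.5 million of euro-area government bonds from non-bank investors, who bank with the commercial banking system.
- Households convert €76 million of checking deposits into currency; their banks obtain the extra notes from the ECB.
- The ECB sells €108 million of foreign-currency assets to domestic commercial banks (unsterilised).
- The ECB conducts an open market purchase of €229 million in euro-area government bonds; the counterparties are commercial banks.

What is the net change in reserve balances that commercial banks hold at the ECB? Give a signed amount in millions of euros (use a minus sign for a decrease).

+€492.5 million

Asset purchase (from non-banks) €447.5 million: the ECB pays by crediting reserve accounts → +€447.5M.
Currency withdrawal €76 million: banks swap reserves for currency → −€76M.
FX sale €108 million: the buying banks pay out of their reserve balances → −€108M.
OMO purchase (from banks) €229 million: the ECB pays by crediting reserve accounts → +€229M.
Net: 447.5 − 76 − 108 + 229 = +€492.5 million.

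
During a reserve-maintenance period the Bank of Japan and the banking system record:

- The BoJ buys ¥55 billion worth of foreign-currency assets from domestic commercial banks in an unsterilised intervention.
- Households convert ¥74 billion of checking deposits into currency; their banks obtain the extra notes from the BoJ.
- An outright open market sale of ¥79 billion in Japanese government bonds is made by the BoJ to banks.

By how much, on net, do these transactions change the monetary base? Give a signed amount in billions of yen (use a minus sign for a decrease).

-¥24 billion

FX purchase ¥55 billion: BoJ balance sheet expands → +¥55B.
Currency withdrawal ¥74 billion: just a shift between currency and reserves — both are base money → 0.
OMO sale (to banks) ¥79 billion: BoJ balance sheet contracts → −¥79B.
Net: 55 + 0 − 79 = -¥24 billion.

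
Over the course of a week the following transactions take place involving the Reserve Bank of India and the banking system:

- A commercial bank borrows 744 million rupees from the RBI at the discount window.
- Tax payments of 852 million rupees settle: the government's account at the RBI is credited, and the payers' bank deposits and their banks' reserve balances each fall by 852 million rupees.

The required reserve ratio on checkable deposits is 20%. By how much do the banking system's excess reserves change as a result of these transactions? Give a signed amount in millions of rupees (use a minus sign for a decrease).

Discount-window loan 744 million rupees: reserves +744M, deposits 0.
Government account inflow 852 million rupees: reserves −852M, deposits −852M.
Totals: Δreserves = −108M, Δdeposits = −852M.
Δrequired reserves = 20% × −852M = −170.4M.
Δexcess reserves = Δreserves − Δrequired = −108M − (−170.4M) = +62.4 million.

+62.4 million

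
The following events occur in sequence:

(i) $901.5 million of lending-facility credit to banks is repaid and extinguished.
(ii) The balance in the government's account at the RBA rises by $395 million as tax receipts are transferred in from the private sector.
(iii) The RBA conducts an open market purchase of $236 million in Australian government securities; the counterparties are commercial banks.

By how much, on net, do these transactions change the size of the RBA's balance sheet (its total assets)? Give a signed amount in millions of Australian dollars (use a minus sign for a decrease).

-$665.5 million

RBA balance sheet:
  Assets:      Securities +$236M, Loans to banks −$901.5M
  Liabilities: Bank reserves −$1060.5M, Government deposits +$395M
Commercial banking system:
  Assets:      Reserves at CB −$1060.5M, Securities −$236M
  Liabilities: Checkable deposits −$395M, Borrowings from CB −$901.5M
Change in total RBA assets = -$665.5 million.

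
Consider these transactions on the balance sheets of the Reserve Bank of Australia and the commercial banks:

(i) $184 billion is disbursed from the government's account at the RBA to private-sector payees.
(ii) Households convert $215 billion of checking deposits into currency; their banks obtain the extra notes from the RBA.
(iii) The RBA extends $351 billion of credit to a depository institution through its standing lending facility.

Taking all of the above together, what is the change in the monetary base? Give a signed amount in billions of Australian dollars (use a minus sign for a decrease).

Government spending $184 billion: a non-base liability converts back to reserves → +$184B.
Currency withdrawal $215 billion: just a shift between currency and reserves — both are base money → 0.
Discount-window loan $351 billion: RBA balance sheet expands → +$351B.
Net: 184 + 0 + 351 = +$535 billion.

+$535 billion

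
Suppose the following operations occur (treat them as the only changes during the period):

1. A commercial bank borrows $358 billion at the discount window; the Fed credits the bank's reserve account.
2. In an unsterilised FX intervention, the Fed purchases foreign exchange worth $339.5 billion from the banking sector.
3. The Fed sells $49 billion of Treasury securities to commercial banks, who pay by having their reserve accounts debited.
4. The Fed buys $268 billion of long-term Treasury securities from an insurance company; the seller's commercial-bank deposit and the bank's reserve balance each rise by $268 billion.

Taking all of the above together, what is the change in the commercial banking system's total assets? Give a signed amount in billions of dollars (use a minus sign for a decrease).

Fed balance sheet:
  Assets:      Securities +$219B, Loans to banks +$358B, Foreign assets +$339.5B
  Liabilities: Bank reserves +$916.5B
Commercial banking system:
  Assets:      Reserves at CB +$916.5B, Securities +$49B, Foreign assets −$339.5B
  Liabilities: Checkable deposits +$268B, Borrowings from CB +$358B
Change in total bank assets = +$626 billion.

+$626 billion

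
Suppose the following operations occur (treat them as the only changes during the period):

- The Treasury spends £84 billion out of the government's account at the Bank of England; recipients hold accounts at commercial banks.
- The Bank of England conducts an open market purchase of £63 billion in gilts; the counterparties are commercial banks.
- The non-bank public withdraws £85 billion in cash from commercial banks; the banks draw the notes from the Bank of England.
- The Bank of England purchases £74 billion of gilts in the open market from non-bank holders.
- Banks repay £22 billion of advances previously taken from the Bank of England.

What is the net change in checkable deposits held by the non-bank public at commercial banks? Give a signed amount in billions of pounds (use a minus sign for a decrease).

Bank of England balance sheet:
  Assets:      Securities +£137B, Loans to banks −£22B
  Liabilities: Bank reserves +£114B, Currency in circulation +£85B, Government deposits −£84B
Commercial banking system:
  Assets:      Reserves at CB +£114B, Securities −£63B
  Liabilities: Checkable deposits +£73B, Borrowings from CB −£22B
So the change in checkable deposits held by the non-bank public at commercial banks is +£73 billion.

+£73 billion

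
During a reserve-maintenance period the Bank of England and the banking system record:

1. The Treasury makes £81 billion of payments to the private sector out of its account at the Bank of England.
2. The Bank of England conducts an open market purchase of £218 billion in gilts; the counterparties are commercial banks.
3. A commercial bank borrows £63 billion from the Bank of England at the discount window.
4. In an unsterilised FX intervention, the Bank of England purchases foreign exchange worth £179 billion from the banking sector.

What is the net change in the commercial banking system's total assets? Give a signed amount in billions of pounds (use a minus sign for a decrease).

+£144 billion

Government spending £81 billion: bank balance sheets expand → +£81B.
OMO purchase (from banks) £218 billion: just an asset swap on bank balance sheets → 0.
Discount-window loan £63 billion: bank balance sheets expand → +£63B.
FX purchase £179 billion: just an asset swap on bank balance sheets → 0.
Net: 81 + 0 + 63 + 0 = +£144 billion.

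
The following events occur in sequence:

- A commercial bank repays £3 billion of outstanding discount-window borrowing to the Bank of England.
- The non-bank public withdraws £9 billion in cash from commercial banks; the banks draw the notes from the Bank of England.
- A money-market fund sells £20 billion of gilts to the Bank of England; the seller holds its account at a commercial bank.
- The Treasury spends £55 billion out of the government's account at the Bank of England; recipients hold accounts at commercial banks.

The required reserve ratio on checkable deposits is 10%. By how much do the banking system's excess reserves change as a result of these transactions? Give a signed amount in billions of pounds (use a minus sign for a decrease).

+£56.4 billion

Discount-window repayment £3 billion: reserves −£3B, deposits 0.
Currency withdrawal £9 billion: reserves −£9B, deposits −£9B.
Asset purchase (from non-banks) £20 billion: reserves +£20B, deposits +£20B.
Government spending £55 billion: reserves +£55B, deposits +£55B.
Totals: Δreserves = +£63B, Δdeposits = +£66B.
Δrequired reserves = 10% × +£66B = +£6.6B.
Δexcess reserves = Δreserves − Δrequired = +£63B − (+£6.6B) = +£56.4 billion.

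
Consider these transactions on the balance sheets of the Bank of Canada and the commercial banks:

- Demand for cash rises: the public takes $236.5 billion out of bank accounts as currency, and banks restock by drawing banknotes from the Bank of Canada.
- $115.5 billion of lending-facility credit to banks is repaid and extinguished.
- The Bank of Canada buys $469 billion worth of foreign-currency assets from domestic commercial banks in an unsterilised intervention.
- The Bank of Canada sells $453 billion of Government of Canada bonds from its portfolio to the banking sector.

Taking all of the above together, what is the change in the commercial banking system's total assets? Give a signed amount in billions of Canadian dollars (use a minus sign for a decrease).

-$352 billion

Currency withdrawal $236.5 billion: bank balance sheets shrink → −$236.5B.
Discount-window repayment $115.5 billion: bank balance sheets shrink → −$115.5B.
FX purchase $469 billion: just an asset swap on bank balance sheets → 0.
OMO sale (to banks) $453 billion: just an asset swap on bank balance sheets → 0.
Net: −236.5 − 115.5 + 0 + 0 = -$352 billion.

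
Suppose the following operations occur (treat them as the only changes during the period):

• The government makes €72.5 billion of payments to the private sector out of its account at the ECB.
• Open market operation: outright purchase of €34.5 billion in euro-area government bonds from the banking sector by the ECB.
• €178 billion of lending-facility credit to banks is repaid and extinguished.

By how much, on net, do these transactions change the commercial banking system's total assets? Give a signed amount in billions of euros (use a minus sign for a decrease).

ECB balance sheet:
  Assets:      Securities +€34.5B, Loans to banks −€178B
  Liabilities: Bank reserves −€71B, Government deposits −€72.5B
Commercial banking system:
  Assets:      Reserves at CB −€71B, Securities −€34.5B
  Liabilities: Checkable deposits +€72.5B, Borrowings from CB −€178B
Change in total bank assets = -€105.5 billion.

-€105.5 billion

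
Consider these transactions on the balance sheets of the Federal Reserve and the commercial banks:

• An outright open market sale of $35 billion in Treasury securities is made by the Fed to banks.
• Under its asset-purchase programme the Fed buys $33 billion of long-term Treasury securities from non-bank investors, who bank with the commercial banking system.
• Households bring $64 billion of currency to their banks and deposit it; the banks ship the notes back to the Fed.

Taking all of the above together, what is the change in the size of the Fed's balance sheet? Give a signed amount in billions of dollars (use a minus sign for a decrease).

-$2 billion

Fed balance sheet:
  Assets:      Securities −$2B
  Liabilities: Bank reserves +$62B, Currency in circulation −$64B
Commercial banking system:
  Assets:      Reserves at CB +$62B, Securities +$35B
  Liabilities: Checkable deposits +$97B
Change in total Fed assets = -$2 billion.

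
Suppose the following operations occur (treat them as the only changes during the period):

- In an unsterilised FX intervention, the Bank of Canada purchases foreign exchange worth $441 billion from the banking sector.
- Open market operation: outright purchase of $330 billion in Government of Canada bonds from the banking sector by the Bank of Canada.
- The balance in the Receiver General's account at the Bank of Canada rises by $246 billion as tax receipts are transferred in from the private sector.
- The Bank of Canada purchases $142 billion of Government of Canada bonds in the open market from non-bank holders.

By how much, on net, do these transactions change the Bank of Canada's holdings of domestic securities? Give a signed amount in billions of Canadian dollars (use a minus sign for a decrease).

+$472 billion

FX purchase $441 billion: the Bank of Canada's securities portfolio is untouched → 0.
OMO purchase (from banks) $330 billion: securities added to the Bank of Canada's portfolio → +$330B.
Government account inflow $246 billion: the Bank of Canada's securities portfolio is untouched → 0.
Asset purchase (from non-banks) $142 billion: securities added to the Bank of Canada's portfolio → +$142B.
Net: 0 + 330 + 0 + 142 = +$472 billion.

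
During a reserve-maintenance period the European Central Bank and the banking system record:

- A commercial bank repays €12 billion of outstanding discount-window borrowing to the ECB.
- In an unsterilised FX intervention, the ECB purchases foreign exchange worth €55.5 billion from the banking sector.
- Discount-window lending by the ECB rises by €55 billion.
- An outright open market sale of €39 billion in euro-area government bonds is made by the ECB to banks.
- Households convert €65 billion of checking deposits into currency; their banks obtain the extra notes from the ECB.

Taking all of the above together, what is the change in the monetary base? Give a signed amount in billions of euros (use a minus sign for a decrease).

Discount-window repayment €12 billion: ECB balance sheet contracts → −€12B.
FX purchase €55.5 billion: ECB balance sheet expands → +€55.5B.
Discount-window loan €55 billion: ECB balance sheet expands → +€55B.
OMO sale (to banks) €39 billion: ECB balance sheet contracts → −€39B.
Currency withdrawal €65 billion: just a shift between currency and reserves — both are base money → 0.
Net: −12 + 55.5 + 55 − 39 + 0 = +€59.5 billion.

+€59.5 billion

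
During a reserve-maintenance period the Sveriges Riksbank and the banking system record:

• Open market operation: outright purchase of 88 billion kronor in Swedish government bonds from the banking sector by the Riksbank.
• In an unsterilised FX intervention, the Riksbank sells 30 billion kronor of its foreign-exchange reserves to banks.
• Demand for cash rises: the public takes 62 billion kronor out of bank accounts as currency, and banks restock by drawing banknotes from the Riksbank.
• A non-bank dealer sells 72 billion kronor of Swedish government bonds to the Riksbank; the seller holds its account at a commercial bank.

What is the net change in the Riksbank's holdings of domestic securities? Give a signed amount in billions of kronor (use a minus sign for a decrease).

Riksbank balance sheet:
  Assets:      Securities +160B, Foreign assets −30B
  Liabilities: Bank reserves +68B, Currency in circulation +62B
Commercial banking system:
  Assets:      Reserves at CB +68B, Securities −88B, Foreign assets +30B
  Liabilities: Checkable deposits +10B
So the change in the Riksbank's holdings of domestic securities is +160 billion.

+160 billion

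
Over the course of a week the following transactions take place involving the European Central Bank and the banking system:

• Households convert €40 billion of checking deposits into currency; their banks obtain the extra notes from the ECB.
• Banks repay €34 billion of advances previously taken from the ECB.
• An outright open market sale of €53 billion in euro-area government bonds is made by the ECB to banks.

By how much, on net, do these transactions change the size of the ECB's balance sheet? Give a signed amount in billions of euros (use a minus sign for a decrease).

-€87 billion

Currency withdrawal €40 billion: only the composition of liabilities changes → 0.
Discount-window repayment €34 billion: an ECB asset is shed → −€34B.
OMO sale (to banks) €53 billion: an ECB asset is shed → −€53B.
Net: 0 − 34 − 53 = -€87 billion.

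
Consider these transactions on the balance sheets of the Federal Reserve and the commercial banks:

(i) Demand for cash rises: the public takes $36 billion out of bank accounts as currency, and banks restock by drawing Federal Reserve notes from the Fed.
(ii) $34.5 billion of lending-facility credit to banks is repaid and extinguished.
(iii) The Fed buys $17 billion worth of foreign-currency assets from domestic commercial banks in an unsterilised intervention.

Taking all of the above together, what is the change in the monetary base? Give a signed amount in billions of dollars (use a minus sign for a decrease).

Fed balance sheet:
  Assets:      Loans to banks −$34.5B, Foreign assets +$17B
  Liabilities: Bank reserves −$53.5B, Currency in circulation +$36B
Commercial banking system:
  Assets:      Reserves at CB −$53.5B, Foreign assets −$17B
  Liabilities: Checkable deposits −$36B, Borrowings from CB −$34.5B
Monetary base = currency + reserves: +$36B + (−$53.5B) = -$17.5 billion.

-$17.5 billion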